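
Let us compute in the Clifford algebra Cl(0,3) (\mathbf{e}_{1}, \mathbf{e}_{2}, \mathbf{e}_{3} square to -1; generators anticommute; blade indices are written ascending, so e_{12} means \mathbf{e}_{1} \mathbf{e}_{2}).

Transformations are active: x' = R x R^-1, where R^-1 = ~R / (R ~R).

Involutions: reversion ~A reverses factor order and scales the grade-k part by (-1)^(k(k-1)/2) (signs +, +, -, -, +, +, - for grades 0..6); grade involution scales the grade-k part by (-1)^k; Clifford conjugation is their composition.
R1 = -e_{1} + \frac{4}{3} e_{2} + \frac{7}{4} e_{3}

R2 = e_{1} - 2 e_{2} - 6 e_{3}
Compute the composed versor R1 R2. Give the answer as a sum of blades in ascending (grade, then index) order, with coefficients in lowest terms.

Distribute over the terms of R1 (each basis-blade product reordered to ascending indices, repeated generators contracted through their squares):
(-e_{1}) R2 = 1 + 2 e_{12} + 6 e_{13}
(\frac{4}{3} e_{2}) R2 = \frac{8}{3} - \frac{4}{3} e_{12} - 8 e_{23}
(\frac{7}{4} e_{3}) R2 = \frac{21}{2} - \frac{7}{4} e_{13} + \frac{7}{2} e_{23}
Summing the partial products and collecting blades:
Answer: \frac{85}{6} + \frac{2}{3} e_{12} + \frac{17}{4} e_{13} - \frac{9}{2} e_{23}


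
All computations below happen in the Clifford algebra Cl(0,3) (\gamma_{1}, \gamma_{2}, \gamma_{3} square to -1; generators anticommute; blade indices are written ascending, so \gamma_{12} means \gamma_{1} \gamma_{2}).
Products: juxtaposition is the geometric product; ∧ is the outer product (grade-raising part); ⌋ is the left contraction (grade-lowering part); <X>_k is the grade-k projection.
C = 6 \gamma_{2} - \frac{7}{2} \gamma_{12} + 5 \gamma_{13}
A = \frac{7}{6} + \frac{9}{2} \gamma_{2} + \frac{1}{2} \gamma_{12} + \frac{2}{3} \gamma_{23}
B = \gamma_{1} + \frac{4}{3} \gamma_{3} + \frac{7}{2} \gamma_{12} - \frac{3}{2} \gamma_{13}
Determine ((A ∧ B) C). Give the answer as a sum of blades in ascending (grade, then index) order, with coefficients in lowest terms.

step 1: \frac{7}{6} \gamma_{1} + \frac{14}{9} \gamma_{3} - \frac{5}{12} \gamma_{12} - \frac{7}{4} \gamma_{13} + 6 \gamma_{23} + \frac{97}{12} \gamma_{123}
step 2: \frac{175}{24} + \frac{185}{18} \gamma_{1} + \frac{89}{2} \gamma_{2} + \frac{1403}{24} \gamma_{3} - 23 \gamma_{12} + \frac{55}{2} \gamma_{13} - \frac{421}{24} \gamma_{23} + \frac{91}{18} \gamma_{123}
Answer: \frac{175}{24} + \frac{185}{18} \gamma_{1} + \frac{89}{2} \gamma_{2} + \frac{1403}{24} \gamma_{3} - 23 \gamma_{12} + \frac{55}{2} \gamma_{13} - \frac{421}{24} \gamma_{23} + \frac{91}{18} \gamma_{123}


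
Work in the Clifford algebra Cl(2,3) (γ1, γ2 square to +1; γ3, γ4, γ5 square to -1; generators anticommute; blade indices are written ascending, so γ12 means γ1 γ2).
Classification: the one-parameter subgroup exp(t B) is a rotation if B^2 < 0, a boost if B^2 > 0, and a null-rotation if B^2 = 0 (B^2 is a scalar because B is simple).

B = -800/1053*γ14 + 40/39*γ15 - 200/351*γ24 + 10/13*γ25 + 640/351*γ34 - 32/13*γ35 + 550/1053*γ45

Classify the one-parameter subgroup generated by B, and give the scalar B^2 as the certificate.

B^2 term by term: the squares give (-800/1053)^2*(γ14)^2 + (40/39)^2*(γ15)^2 + (-200/351)^2*(γ24)^2 + (10/13)^2*(γ25)^2 + (640/351)^2*(γ34)^2 + (-32/13)^2*(γ35)^2 + (550/1053)^2*(γ45)^2 = 640000/1108809*(+1) + 1600/1521*(+1) + 40000/123201*(+1) + 100/169*(+1) + 409600/123201*(-1) + 1024/169*(-1) + 302500/1108809*(-1) = -64/9 (each basis 2-blade squares to minus the product of its generators' squares); cross terms between blades sharing an index anticommute and cancel; the commuting (index-disjoint) pairs give grade-4 terms 2*c*c'*(blade product), which cancel blade by blade — γ1245: 16000/13689 - 16000/13689 = 0; γ1345: -51200/13689 + 51200/13689 = 0; γ2345: -12800/4563 + 12800/4563 = 0 — confirming B is simple. So B^2 = -64/9.
Answer: rotation, certificate B^2 = -64/9. The class reads off the invariant scalar -64/9 directly.


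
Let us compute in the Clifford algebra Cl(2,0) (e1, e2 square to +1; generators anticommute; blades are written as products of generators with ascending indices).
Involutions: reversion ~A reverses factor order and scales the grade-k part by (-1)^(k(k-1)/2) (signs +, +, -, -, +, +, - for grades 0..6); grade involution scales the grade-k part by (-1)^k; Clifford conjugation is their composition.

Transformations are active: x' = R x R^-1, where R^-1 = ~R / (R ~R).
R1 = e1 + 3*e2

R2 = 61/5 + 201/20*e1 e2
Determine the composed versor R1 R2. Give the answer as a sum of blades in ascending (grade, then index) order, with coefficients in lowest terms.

Distribute over the terms of R1 (each basis-blade product reordered to ascending indices, repeated generators contracted through their squares):
(e1) R2 = 61/5*e1 + 201/20*e2
(3*e2) R2 = -603/20*e1 + 183/5*e2
Summing the partial products and collecting blades:
Answer: -359/20*e1 + 933/20*e2


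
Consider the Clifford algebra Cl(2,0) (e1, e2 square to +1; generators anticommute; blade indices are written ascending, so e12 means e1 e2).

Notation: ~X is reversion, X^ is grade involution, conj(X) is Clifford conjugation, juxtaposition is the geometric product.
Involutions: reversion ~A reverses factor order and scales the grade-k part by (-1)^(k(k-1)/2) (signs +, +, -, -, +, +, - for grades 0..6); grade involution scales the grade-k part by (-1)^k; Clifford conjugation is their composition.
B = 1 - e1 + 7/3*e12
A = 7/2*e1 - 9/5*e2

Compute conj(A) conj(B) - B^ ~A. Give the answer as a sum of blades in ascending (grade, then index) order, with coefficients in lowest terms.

first term: -7/2 + 7/10*e1 + 299/30*e2 - 9/5*e12
second term: 7/2 - 7/10*e1 - 299/30*e2 - 9/5*e12
Answer: -7 + 7/5*e1 + 299/15*e2


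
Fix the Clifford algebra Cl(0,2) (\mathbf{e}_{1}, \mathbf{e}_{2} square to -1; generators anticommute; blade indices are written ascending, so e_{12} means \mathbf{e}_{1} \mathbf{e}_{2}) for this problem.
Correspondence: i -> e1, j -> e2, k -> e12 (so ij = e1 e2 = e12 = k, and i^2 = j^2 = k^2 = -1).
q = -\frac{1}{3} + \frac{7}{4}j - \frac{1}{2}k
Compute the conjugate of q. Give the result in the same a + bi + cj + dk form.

In blades: q = -\frac{1}{3} + \frac{7}{4} e_{2} - \frac{1}{2} e_{12}.
Conjugation here is Clifford conjugation: the scalar is fixed and the grade-1 and grade-2 blades all flip sign, giving -\frac{1}{3} - \frac{7}{4} e_{2} + \frac{1}{2} e_{12}; translating back:
Answer: -\frac{1}{3} - \frac{7}{4}j + \frac{1}{2}k


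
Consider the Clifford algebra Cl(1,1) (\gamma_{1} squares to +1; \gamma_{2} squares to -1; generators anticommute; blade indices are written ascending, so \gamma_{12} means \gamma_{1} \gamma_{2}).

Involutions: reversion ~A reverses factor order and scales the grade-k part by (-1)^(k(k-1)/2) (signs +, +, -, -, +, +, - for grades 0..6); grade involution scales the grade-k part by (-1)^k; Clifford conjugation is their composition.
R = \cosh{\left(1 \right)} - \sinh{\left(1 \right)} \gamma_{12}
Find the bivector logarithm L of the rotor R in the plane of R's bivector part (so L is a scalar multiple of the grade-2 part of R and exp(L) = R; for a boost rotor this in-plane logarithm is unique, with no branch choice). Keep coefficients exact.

The scalar part of R is \cosh{\left(1 \right)}, which determines |rapidity| via cosh; the sign lives in the bivector part, and pairing them (bivector part over sinh of the rapidity = the plane) gives the unique in-plane L = rapidity * plane.
Concretely: cosh(rapidity) = \cosh{\left(1 \right)} gives rapidity = ±1, and since rapidity/sinh(rapidity) is even the sign is immaterial: L = (rapidity/sinh(rapidity)) * <R>_2 = (\frac{1}{\sinh{\left(1 \right)}}) * <R>_2.
Answer: -\gamma_{12}


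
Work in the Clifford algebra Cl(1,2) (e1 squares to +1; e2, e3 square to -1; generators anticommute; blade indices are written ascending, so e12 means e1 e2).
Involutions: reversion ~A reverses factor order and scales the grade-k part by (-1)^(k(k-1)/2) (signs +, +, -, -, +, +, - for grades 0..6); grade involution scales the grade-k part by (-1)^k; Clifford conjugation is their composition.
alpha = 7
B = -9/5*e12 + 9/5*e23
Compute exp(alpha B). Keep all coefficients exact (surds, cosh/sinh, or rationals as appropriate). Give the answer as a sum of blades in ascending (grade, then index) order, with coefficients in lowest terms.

B^2 term by term: the squares give (-9/5)^2*(e12)^2 + (9/5)^2*(e23)^2 = 81/25*(+1) + 81/25*(-1) = 0 (each basis 2-blade squares to minus the product of its generators' squares); cross terms between blades sharing an index anticommute and cancel. So B^2 = 0.
B^2 = 0, so the series closes: exp(alpha B) = 1 + alpha B (parabolic case).
Answer: 1 - 63/5*e12 + 63/5*e23


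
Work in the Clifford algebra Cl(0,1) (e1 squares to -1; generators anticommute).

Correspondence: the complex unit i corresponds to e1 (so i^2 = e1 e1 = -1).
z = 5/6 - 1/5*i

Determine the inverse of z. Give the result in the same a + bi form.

In blades: z = 5/6 - 1/5*e1.
With qbar = 5/6 + 1/5*e1 (scalar fixed, mapped units negated), z qbar = 661/900 (the sum of squared coefficients), so z^-1 = qbar / (661/900) = 750/661 + 180/661*e1; translating back:
Answer: 750/661 + 180/661*i


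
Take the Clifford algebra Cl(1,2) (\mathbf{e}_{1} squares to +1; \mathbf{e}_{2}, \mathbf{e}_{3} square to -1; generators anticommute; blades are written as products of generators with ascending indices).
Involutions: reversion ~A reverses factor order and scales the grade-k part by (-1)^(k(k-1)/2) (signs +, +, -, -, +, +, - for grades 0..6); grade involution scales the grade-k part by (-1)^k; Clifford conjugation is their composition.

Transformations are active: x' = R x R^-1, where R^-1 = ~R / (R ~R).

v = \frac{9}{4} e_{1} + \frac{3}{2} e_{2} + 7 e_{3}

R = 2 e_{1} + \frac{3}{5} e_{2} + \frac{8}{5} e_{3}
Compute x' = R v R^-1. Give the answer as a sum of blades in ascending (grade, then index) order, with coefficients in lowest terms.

~R = 2 e_{1} + \frac{3}{5} e_{2} + \frac{8}{5} e_{3}, and R ~R = \frac{27}{25}, so R^-1 = ~R / (\frac{27}{25}).
R v = -\frac{38}{5} + \frac{33}{20} e_{1} e_{2} + \frac{52}{5} e_{1} e_{3} + \frac{9}{5} e_{2} e_{3}
Answer: -\frac{3283}{108} e_{1} - \frac{179}{18} e_{2} - \frac{797}{27} e_{3}


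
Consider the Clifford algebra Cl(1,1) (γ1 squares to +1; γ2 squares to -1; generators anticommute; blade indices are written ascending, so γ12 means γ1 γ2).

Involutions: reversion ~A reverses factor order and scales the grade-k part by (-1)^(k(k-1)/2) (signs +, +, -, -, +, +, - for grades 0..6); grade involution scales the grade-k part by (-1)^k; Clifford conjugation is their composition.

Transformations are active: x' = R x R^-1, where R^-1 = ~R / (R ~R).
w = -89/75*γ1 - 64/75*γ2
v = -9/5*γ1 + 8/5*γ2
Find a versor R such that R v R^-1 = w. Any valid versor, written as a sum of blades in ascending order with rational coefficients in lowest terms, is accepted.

Why this works: both vectors square to 17/25, so q(v) = q(w) and R = v + w = -224/75*γ1 + 56/75*γ2 carries v to w — its own direction survives, the complement (v - w)/2 flips.
Answer: -224/75*γ1 + 56/75*γ2


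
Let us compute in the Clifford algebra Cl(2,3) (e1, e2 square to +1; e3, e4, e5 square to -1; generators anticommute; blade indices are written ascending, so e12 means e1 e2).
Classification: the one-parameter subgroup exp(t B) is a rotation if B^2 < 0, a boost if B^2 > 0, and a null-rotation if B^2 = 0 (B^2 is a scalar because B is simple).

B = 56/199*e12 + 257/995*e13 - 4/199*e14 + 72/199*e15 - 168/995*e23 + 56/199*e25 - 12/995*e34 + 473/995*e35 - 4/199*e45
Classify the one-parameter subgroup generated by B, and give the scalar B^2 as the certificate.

B^2 term by term: the squares give (56/199)^2*(e12)^2 + (257/995)^2*(e13)^2 + (-4/199)^2*(e14)^2 + (72/199)^2*(e15)^2 + (-168/995)^2*(e23)^2 + (56/199)^2*(e25)^2 + (-12/995)^2*(e34)^2 + (473/995)^2*(e35)^2 + (-4/199)^2*(e45)^2 = 3136/39601*(-1) + 66049/990025*(+1) + 16/39601*(+1) + 5184/39601*(+1) + 28224/990025*(+1) + 3136/39601*(+1) + 144/990025*(-1) + 223729/990025*(-1) + 16/39601*(-1) = 0 (each basis 2-blade squares to minus the product of its generators' squares); cross terms between blades sharing an index anticommute and cancel; the commuting (index-disjoint) pairs give grade-4 terms 2*c*c'*(blade product), which cancel blade by blade — e1234: -1344/198005 + 1344/198005 = 0; e1235: 52976/198005 - 28784/198005 - 24192/198005 = 0; e1245: -448/39601 + 448/39601 = 0; e1345: -2056/198005 + 3784/198005 - 1728/198005 = 0; e2345: 1344/198005 - 1344/198005 = 0 — confirming B is simple. So B^2 = 0.
Answer: null-rotation, certificate B^2 = 0. Note: conjugating B changes its blade decomposition but never the scalar B^2 = 0, whose sign settles the classification.


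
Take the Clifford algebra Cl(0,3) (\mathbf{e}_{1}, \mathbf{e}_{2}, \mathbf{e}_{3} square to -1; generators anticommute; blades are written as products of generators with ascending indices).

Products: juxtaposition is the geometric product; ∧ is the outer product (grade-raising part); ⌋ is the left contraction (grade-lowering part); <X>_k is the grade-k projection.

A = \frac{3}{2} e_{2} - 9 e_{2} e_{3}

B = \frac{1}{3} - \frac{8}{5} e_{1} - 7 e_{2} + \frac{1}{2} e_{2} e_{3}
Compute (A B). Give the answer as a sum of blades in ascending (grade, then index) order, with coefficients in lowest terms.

step 1: 15 + \frac{1}{2} e_{2} + \frac{249}{4} e_{3} + \frac{12}{5} e_{1} e_{2} - 3 e_{2} e_{3} + \frac{72}{5} e_{1} e_{2} e_{3}
Answer: 15 + \frac{1}{2} e_{2} + \frac{249}{4} e_{3} + \frac{12}{5} e_{1} e_{2} - 3 e_{2} e_{3} + \frac{72}{5} e_{1} e_{2} e_{3}


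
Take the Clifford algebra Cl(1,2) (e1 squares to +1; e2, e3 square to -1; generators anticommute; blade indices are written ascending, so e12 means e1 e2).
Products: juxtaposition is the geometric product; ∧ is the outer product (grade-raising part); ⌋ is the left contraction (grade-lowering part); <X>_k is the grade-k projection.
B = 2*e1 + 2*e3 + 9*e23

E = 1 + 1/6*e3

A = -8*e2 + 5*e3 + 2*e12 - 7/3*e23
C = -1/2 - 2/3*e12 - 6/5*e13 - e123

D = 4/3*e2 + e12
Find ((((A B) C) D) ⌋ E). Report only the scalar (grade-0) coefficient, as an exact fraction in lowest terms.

step 1: 11 + 137/3*e2 + 72*e3 + 16*e12 - 28*e13 - 16*e23 - 2/3*e123
step 2: 503/30 - 5978/45*e1 - 1549/30*e2 - 464/9*e3 + 562/15*e12 - 171/5*e13 + 688/15*e23 - 58/15*e123
step 3: 4784/45 - 9143/90*e1 - 4972/45*e2 + 2578/45*e3 - 43297/270*e12 + 1832/45*e13 + 4663/135*e23 - 268/45*e123
step 4: 13063/135 + 2392/135*e3
Answer: 13063/135


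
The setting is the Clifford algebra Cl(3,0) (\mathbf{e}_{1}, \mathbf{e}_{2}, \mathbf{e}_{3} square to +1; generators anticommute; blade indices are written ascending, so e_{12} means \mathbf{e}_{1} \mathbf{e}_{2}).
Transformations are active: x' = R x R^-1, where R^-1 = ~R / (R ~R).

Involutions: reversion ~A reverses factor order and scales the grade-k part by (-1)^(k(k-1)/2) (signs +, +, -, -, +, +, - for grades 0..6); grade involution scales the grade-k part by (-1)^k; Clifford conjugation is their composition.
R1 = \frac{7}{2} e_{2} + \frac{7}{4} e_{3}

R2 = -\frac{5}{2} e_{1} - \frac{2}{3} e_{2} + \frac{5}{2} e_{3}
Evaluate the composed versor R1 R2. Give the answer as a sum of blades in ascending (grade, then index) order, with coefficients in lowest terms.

Distribute over the terms of R1 (each basis-blade product reordered to ascending indices, repeated generators contracted through their squares):
(\frac{7}{2} e_{2}) R2 = -\frac{7}{3} + \frac{35}{4} e_{12} + \frac{35}{4} e_{23}
(\frac{7}{4} e_{3}) R2 = \frac{35}{8} + \frac{35}{8} e_{13} + \frac{7}{6} e_{23}
Summing the partial products and collecting blades:
Answer: \frac{49}{24} + \frac{35}{4} e_{12} + \frac{35}{8} e_{13} + \frac{119}{12} e_{23}


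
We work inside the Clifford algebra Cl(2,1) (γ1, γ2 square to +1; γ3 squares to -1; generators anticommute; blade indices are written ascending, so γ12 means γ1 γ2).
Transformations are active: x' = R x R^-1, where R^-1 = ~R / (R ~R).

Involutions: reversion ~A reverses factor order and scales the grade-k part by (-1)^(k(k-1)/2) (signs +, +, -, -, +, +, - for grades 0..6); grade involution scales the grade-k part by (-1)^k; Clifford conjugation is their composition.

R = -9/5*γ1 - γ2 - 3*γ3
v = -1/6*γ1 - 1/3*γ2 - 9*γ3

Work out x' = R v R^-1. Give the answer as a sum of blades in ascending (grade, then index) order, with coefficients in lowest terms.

~R = -9/5*γ1 - γ2 - 3*γ3, and R ~R = -119/25, so R^-1 = ~R / (-119/25).
R v = -791/30 + 13/30*γ12 + 157/10*γ13 + 8*γ23
Answer: -2017/102*γ1 - 548/51*γ2 - 412/17*γ3


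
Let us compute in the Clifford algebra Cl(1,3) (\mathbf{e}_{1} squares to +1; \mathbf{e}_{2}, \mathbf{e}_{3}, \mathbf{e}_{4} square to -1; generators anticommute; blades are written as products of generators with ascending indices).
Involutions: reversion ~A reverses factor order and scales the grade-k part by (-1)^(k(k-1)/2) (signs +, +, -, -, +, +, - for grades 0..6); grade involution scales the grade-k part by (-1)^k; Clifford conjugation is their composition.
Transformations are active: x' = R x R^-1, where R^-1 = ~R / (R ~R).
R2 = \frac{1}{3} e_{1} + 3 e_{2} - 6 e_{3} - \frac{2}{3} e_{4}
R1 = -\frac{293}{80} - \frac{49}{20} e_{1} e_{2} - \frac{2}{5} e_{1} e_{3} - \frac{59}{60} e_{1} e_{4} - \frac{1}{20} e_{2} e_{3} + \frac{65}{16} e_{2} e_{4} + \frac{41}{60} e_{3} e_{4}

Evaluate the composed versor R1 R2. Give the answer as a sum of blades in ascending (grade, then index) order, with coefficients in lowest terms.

Distribute over the terms of R2 (each basis-blade product reordered to ascending indices, repeated generators contracted through their squares):
R1 (\frac{1}{3} e_{1}) = -\frac{293}{240} e_{1} + \frac{49}{60} e_{2} + \frac{2}{15} e_{3} + \frac{59}{180} e_{4} - \frac{1}{60} e_{1} e_{2} e_{3} + \frac{65}{48} e_{1} e_{2} e_{4} + \frac{41}{180} e_{1} e_{3} e_{4}
R1 (3 e_{2}) = \frac{147}{20} e_{1} - \frac{879}{80} e_{2} - \frac{3}{20} e_{3} + \frac{195}{16} e_{4} + \frac{6}{5} e_{1} e_{2} e_{3} + \frac{59}{20} e_{1} e_{2} e_{4} + \frac{41}{20} e_{2} e_{3} e_{4}
R1 (-6 e_{3}) = -\frac{12}{5} e_{1} - \frac{3}{10} e_{2} + \frac{879}{40} e_{3} - \frac{41}{10} e_{4} + \frac{147}{10} e_{1} e_{2} e_{3} - \frac{59}{10} e_{1} e_{3} e_{4} + \frac{195}{8} e_{2} e_{3} e_{4}
R1 (-\frac{2}{3} e_{4}) = -\frac{59}{90} e_{1} + \frac{65}{24} e_{2} + \frac{41}{90} e_{3} + \frac{293}{120} e_{4} + \frac{49}{30} e_{1} e_{2} e_{4} + \frac{4}{15} e_{1} e_{3} e_{4} + \frac{1}{30} e_{2} e_{3} e_{4}
Summing the partial products and collecting blades:
Answer: \frac{2213}{720} e_{1} - \frac{621}{80} e_{2} + \frac{8069}{360} e_{3} + \frac{7817}{720} e_{4} + \frac{953}{60} e_{1} e_{2} e_{3} + \frac{95}{16} e_{1} e_{2} e_{4} - \frac{973}{180} e_{1} e_{3} e_{4} + \frac{635}{24} e_{2} e_{3} e_{4}


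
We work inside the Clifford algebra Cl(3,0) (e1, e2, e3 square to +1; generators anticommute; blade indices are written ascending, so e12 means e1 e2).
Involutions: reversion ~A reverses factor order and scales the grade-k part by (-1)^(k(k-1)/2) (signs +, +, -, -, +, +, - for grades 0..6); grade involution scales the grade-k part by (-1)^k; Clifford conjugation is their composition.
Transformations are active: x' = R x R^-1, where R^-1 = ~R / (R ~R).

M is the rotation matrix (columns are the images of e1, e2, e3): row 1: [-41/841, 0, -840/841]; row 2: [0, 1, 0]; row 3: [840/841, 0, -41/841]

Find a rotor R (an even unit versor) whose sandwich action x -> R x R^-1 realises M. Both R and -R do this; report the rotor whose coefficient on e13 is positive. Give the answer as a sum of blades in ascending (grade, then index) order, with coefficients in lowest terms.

Method: write R = a + b12*e12 + b13*e13 + b23*e23 with a^2 + b12^2 + b13^2 + b23^2 = 1 (so R^-1 = ~R). Expanding the columns R e_j ~R gives tr M = 4a^2 - 1 and, from the antisymmetric part, M21 - M12 = -4a*b12, M13 - M31 = 4a*b13, M32 - M23 = -4a*b23.
Here tr M = 759/841, so a^2 = (1 + tr M)/4 = 400/841 and a = ±20/29. Taking a = 20/29: M21 - M12 = 0, M13 - M31 = -1680/841, M32 - M23 = 0, giving b12 = 0, b13 = -21/29, b23 = 0, i.e. R = 20/29 - 21/29*e13.
Its e13 coefficient is negative, so report the other preimage -R.
Answer: -20/29 + 21/29*e13. Key observation: the double cover Spin(3) -> SO(3) sends R and -R to the same matrix (trace 759/841 here), so the stated sign of the e13 coefficient is what selects one sheet.


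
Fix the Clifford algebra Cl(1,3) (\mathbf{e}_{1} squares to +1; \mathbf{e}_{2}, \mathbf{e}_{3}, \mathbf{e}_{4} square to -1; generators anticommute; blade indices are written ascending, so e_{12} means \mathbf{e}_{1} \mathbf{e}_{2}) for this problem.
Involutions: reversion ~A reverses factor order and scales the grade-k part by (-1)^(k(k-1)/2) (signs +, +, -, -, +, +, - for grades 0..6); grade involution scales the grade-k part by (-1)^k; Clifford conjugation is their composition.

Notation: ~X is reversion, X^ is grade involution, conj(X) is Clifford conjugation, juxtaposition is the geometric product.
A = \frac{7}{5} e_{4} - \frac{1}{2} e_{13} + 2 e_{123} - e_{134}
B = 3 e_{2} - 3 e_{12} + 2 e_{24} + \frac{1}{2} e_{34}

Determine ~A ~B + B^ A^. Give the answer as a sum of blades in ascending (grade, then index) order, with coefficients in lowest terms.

first term: \frac{1}{2} e_{1} - \frac{14}{5} e_{2} - \frac{67}{10} e_{3} - 6 e_{13} + \frac{1}{4} e_{14} + \frac{3}{2} e_{23} - \frac{21}{5} e_{24} + \frac{1}{2} e_{123} + \frac{16}{5} e_{124} + 4 e_{134} + 3 e_{234} + 4 e_{1234}
second term: -\frac{1}{2} e_{1} + \frac{14}{5} e_{2} + \frac{67}{10} e_{3} + 6 e_{13} - \frac{1}{4} e_{14} - \frac{3}{2} e_{23} + \frac{21}{5} e_{24} + \frac{1}{2} e_{123} + \frac{16}{5} e_{124} + 4 e_{134} + 3 e_{234} + 4 e_{1234}
Answer: e_{123} + \frac{32}{5} e_{124} + 8 e_{134} + 6 e_{234} + 8 e_{1234}


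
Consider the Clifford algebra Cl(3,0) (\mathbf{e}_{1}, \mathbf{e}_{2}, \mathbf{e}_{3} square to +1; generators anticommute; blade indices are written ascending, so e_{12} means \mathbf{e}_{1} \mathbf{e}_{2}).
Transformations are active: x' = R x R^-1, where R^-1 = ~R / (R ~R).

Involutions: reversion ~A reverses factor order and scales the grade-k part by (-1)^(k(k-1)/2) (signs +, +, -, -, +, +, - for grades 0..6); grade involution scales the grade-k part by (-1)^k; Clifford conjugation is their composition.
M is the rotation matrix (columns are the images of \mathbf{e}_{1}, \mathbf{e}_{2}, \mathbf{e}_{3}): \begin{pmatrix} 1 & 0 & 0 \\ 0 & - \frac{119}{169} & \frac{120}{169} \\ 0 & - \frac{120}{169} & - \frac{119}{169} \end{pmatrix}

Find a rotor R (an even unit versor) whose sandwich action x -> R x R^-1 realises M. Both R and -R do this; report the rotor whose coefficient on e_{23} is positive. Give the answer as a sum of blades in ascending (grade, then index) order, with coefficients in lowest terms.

Method: write R = a + b12*e_{12} + b13*e_{13} + b23*e_{23} with a^2 + b12^2 + b13^2 + b23^2 = 1 (so R^-1 = ~R). Expanding the columns R e_j ~R gives tr M = 4a^2 - 1 and, from the antisymmetric part, M21 - M12 = -4a*b12, M13 - M31 = 4a*b13, M32 - M23 = -4a*b23.
Here tr M = -\frac{69}{169}, so a^2 = (1 + tr M)/4 = \frac{25}{169} and a = ±\frac{5}{13}. Taking a = \frac{5}{13}: M21 - M12 = 0, M13 - M31 = 0, M32 - M23 = -\frac{240}{169}, giving b12 = 0, b13 = 0, b23 = \frac{12}{13}, i.e. R = \frac{5}{13} + \frac{12}{13} e_{23}.
Its e_{23} coefficient is already positive.
Answer: \frac{5}{13} + \frac{12}{13} e_{23}. Note: both R and -R realise this M (trace -\frac{69}{169}); the covering map identifies them, and the e_{23}-coefficient sign is the tie-breaker.


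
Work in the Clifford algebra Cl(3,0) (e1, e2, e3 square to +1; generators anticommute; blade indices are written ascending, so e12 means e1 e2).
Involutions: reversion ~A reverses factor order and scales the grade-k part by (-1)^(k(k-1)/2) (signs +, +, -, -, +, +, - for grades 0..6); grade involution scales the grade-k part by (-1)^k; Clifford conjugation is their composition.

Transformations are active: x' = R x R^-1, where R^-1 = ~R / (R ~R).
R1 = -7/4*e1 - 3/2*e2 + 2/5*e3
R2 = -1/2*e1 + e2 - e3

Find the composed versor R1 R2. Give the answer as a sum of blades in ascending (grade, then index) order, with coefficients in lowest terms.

Distribute over the terms of R1 (each basis-blade product reordered to ascending indices, repeated generators contracted through their squares):
(-7/4*e1) R2 = 7/8 - 7/4*e12 + 7/4*e13
(-3/2*e2) R2 = -3/2 - 3/4*e12 + 3/2*e23
(2/5*e3) R2 = -2/5 + 1/5*e13 - 2/5*e23
Summing the partial products and collecting blades:
Answer: -41/40 - 5/2*e12 + 39/20*e13 + 11/10*e23


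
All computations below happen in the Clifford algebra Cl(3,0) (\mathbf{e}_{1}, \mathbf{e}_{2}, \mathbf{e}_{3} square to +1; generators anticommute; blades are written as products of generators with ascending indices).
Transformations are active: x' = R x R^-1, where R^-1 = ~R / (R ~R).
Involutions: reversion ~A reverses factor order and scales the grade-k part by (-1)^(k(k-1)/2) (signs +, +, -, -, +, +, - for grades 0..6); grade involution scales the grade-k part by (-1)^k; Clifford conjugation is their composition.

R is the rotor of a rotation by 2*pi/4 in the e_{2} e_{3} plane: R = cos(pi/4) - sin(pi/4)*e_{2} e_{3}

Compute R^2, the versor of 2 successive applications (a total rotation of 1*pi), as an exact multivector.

Half-angle bookkeeping: 2 applications in e_{2} e_{3} add up to rotor phase 2*pi/4 = \frac{\pi}{2}, so R^2 = cos(\frac{\pi}{2}) - sin(\frac{\pi}{2})*e_{2} e_{3}.
cos(\frac{\pi}{2}) = 0 and sin(\frac{\pi}{2}) = 1, so R^2 = -e_{2} e_{3}. The net rotation is 1*pi; the rotor keeps the half-angle phase exactly.
Answer: -e_{2} e_{3}


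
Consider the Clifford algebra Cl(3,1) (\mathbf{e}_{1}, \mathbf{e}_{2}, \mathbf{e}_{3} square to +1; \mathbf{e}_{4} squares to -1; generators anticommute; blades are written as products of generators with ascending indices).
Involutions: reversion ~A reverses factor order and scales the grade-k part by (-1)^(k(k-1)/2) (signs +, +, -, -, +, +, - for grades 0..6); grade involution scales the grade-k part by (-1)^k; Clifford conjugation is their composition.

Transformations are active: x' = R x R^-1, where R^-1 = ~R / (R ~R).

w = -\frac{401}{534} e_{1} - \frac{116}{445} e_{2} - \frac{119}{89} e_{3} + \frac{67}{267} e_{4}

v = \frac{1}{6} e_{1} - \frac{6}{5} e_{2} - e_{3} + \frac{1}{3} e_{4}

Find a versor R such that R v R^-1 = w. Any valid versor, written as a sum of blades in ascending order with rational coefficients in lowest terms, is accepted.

Equal squares first: v^2 = w^2 = \frac{707}{300}. Then v + w = -\frac{52}{89} e_{1} - \frac{130}{89} e_{2} - \frac{208}{89} e_{3} + \frac{52}{89} e_{4} is a versor taking v to w, provided it is invertible.
Answer: -\frac{52}{89} e_{1} - \frac{130}{89} e_{2} - \frac{208}{89} e_{3} + \frac{52}{89} e_{4}


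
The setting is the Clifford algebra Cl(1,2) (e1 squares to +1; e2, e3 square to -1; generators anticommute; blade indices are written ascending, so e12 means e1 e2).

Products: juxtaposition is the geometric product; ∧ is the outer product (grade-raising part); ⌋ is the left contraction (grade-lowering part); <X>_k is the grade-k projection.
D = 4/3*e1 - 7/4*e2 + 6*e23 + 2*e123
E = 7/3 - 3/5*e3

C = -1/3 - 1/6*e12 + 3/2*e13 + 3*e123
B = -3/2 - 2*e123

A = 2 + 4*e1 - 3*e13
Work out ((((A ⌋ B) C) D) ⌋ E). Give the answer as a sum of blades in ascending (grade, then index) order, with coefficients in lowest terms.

step 1: -3 - 6*e2 - 8*e23 - 4*e123
step 2: 13 + 25*e1 + 8*e2 + 2/3*e3 + 25/2*e12 - 127/6*e13 + 8/3*e23 + 4/3*e123
step 3: 86/3 + 207/8*e1 + 83/12*e2 + 5/9*e3 - 731/4*e12 - 560/9*e13 + 2357/18*e23 + 10261/72*e123
step 4: 605/9 - 86/5*e3
Answer: 605/9 - 86/5*e3


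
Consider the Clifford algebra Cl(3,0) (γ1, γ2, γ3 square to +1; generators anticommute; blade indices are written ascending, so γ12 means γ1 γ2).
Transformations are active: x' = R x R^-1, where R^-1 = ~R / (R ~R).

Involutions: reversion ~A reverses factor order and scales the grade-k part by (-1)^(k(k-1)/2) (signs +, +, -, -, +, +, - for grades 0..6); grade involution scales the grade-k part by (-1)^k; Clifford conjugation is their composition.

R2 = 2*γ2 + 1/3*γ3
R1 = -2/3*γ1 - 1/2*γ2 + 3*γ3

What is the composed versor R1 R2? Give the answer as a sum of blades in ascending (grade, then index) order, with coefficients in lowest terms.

Distribute over the terms of R2 (each basis-blade product reordered to ascending indices, repeated generators contracted through their squares):
R1 (2*γ2) = -1 - 4/3*γ12 - 6*γ23
R1 (1/3*γ3) = 1 - 2/9*γ13 - 1/6*γ23
Summing the partial products and collecting blades:
Answer: -4/3*γ12 - 2/9*γ13 - 37/6*γ23


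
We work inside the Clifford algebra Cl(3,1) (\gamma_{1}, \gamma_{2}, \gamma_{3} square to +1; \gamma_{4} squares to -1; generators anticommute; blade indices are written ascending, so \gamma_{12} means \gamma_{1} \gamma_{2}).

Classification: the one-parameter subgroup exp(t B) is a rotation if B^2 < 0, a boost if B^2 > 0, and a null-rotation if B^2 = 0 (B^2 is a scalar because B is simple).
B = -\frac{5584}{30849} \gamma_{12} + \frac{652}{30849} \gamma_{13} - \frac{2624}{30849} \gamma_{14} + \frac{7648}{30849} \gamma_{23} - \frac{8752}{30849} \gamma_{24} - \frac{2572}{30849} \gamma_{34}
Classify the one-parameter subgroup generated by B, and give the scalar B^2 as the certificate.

B^2 term by term: the squares give (-\frac{5584}{30849})^2*(\gamma_{12})^2 + (\frac{652}{30849})^2*(\gamma_{13})^2 + (-\frac{2624}{30849})^2*(\gamma_{14})^2 + (\frac{7648}{30849})^2*(\gamma_{23})^2 + (-\frac{8752}{30849})^2*(\gamma_{24})^2 + (-\frac{2572}{30849})^2*(\gamma_{34})^2 = \frac{31181056}{951660801}*(-1) + \frac{425104}{951660801}*(-1) + \frac{6885376}{951660801}*(+1) + \frac{58491904}{951660801}*(-1) + \frac{76597504}{951660801}*(+1) + \frac{6615184}{951660801}*(+1) = 0 (each basis 2-blade squares to minus the product of its generators' squares); cross terms between blades sharing an index anticommute and cancel; the commuting (index-disjoint) pairs give grade-4 terms 2*c*c'*(blade product), which cancel blade by blade — \gamma_{1234}: \frac{28724096}{951660801} + \frac{11412608}{951660801} - \frac{40136704}{951660801} = 0 — confirming B is simple. So B^2 = 0.
Answer: null-rotation, certificate B^2 = 0. The class reads off the invariant scalar 0 directly.


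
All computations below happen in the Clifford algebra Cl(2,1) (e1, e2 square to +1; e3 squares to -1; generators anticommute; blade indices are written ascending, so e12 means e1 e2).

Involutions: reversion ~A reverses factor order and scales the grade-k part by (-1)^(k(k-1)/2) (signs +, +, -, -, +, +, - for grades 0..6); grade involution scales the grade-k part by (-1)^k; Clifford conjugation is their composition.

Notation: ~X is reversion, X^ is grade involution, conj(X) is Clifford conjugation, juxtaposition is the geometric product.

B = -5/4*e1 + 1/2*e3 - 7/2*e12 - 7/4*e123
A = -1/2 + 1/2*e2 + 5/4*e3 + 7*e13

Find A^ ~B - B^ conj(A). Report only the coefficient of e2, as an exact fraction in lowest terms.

first term: 5/8 - 9/8*e1 - 49/4*e2 + 17/2*e3 - 3/16*e12 - 11/16*e13 + 97/4*e23 - 21/4*e123
second term: -5/8 + 37/8*e1 + 49/4*e2 - 17/2*e3 + 53/16*e12 - 11/16*e13 - 99/4*e23 + 7/2*e123
Answer: -49/2


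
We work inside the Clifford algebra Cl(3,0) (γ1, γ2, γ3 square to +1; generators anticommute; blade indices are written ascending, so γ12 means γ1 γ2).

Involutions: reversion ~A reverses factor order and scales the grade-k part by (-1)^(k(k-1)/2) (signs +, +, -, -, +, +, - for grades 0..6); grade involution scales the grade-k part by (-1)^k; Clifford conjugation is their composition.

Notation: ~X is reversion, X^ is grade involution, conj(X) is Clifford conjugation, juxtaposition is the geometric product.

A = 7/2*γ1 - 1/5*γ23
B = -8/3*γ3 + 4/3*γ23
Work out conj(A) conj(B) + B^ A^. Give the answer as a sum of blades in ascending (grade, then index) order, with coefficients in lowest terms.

first term: 4/15 + 8/15*γ2 - 28/3*γ13 + 14/3*γ123
second term: 4/15 + 8/15*γ2 + 28/3*γ13 - 14/3*γ123
Answer: 8/15 + 16/15*γ2


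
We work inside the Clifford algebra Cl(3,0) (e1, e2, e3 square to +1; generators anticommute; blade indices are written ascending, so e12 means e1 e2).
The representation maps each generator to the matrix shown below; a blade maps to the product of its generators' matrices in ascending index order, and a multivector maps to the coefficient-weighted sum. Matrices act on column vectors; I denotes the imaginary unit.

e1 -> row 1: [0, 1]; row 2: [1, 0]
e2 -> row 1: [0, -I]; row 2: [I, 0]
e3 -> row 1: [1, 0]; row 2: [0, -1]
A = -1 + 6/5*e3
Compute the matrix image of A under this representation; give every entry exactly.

M = (-1)*1 + (6/5)*rho(e3), summed entrywise (1 is the identity matrix):
Answer: row 1: [1/5, 0]; row 2: [0, -11/5]


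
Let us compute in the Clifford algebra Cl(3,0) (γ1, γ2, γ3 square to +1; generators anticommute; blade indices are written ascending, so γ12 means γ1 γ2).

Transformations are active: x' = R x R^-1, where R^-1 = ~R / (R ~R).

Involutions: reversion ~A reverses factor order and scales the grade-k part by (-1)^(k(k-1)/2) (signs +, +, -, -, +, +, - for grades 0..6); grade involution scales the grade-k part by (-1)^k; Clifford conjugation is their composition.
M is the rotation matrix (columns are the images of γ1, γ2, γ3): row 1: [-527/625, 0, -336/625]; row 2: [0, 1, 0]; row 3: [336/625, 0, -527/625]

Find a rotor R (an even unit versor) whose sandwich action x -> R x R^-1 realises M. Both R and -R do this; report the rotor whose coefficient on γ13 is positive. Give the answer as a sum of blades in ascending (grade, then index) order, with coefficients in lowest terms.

Method: write R = a + b12*γ12 + b13*γ13 + b23*γ23 with a^2 + b12^2 + b13^2 + b23^2 = 1 (so R^-1 = ~R). Expanding the columns R e_j ~R gives tr M = 4a^2 - 1 and, from the antisymmetric part, M21 - M12 = -4a*b12, M13 - M31 = 4a*b13, M32 - M23 = -4a*b23.
Here tr M = -429/625, so a^2 = (1 + tr M)/4 = 49/625 and a = ±7/25. Taking a = 7/25: M21 - M12 = 0, M13 - M31 = -672/625, M32 - M23 = 0, giving b12 = 0, b13 = -24/25, b23 = 0, i.e. R = 7/25 - 24/25*γ13.
Its γ13 coefficient is negative, so report the other preimage -R.
Answer: -7/25 + 24/25*γ13. Why the constraint matters: R and -R act identically through the sandwich — M has trace -429/625 either way — so only the sign condition on γ13 picks one of the two preimages.


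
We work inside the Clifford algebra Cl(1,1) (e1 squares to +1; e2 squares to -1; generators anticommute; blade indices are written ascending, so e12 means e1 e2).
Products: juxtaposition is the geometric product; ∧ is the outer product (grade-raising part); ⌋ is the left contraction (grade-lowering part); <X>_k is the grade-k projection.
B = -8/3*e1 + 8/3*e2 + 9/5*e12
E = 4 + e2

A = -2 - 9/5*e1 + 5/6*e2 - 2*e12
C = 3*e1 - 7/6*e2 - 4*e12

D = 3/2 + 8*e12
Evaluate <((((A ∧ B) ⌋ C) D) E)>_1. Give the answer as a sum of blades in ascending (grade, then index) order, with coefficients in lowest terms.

step 1: 16/3*e1 - 16/3*e2 - 278/45*e12
step 2: 1552/45 + 64/3*e1 - 64/3*e2
step 3: 776/15 - 416/3*e1 + 416/3*e2 + 12416/45*e12
step 4: 1024/15 - 37376/45*e1 + 3032/5*e2 + 43424/45*e12
step 5: -37376/45*e1 + 3032/5*e2
Answer: -37376/45*e1 + 3032/5*e2


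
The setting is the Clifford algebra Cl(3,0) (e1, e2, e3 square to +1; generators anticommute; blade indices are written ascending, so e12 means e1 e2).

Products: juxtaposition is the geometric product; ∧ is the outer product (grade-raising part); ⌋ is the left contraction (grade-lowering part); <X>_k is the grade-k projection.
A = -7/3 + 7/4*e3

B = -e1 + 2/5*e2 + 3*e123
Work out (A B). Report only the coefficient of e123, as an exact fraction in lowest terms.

step 1: 7/3*e1 - 14/15*e2 + 21/4*e12 + 7/4*e13 - 7/10*e23 - 7*e123
Answer: -7


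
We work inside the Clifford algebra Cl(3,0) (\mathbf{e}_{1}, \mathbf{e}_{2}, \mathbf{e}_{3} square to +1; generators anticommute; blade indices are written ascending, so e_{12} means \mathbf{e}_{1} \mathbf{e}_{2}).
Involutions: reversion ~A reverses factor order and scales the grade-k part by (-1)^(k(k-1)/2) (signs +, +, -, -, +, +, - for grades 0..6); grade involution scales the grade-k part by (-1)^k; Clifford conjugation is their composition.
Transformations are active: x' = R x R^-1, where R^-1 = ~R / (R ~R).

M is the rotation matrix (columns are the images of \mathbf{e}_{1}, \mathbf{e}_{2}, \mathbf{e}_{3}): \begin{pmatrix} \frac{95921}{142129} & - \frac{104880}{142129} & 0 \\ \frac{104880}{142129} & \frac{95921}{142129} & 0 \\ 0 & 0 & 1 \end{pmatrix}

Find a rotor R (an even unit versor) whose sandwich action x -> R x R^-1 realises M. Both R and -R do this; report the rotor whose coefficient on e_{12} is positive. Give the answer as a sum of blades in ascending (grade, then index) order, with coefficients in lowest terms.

Method: write R = a + b12*e_{12} + b13*e_{13} + b23*e_{23} with a^2 + b12^2 + b13^2 + b23^2 = 1 (so R^-1 = ~R). Expanding the columns R e_j ~R gives tr M = 4a^2 - 1 and, from the antisymmetric part, M21 - M12 = -4a*b12, M13 - M31 = 4a*b13, M32 - M23 = -4a*b23.
Here tr M = \frac{333971}{142129}, so a^2 = (1 + tr M)/4 = \frac{119025}{142129} and a = ±\frac{345}{377}. Taking a = \frac{345}{377}: M21 - M12 = \frac{209760}{142129}, M13 - M31 = 0, M32 - M23 = 0, giving b12 = -\frac{152}{377}, b13 = 0, b23 = 0, i.e. R = \frac{345}{377} - \frac{152}{377} e_{12}.
Its e_{12} coefficient is negative, so report the other preimage -R.
Answer: -\frac{345}{377} + \frac{152}{377} e_{12}. Key observation: the double cover Spin(3) -> SO(3) sends R and -R to the same matrix (trace \frac{333971}{142129} here), so the stated sign of the e_{12} coefficient is what selects one sheet.


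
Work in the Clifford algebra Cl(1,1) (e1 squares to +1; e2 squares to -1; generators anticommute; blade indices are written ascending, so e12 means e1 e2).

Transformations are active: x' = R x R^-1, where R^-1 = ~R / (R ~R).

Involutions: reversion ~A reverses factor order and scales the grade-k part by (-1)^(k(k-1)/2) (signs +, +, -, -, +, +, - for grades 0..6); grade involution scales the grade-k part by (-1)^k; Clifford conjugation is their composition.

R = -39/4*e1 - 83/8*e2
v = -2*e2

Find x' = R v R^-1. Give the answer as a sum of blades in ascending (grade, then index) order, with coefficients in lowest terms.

~R = -39/4*e1 - 83/8*e2, and R ~R = -805/64, so R^-1 = ~R / (-805/64).
R v = -83/4 + 39/2*e12
Answer: -25896/805*e1 - 25946/805*e2


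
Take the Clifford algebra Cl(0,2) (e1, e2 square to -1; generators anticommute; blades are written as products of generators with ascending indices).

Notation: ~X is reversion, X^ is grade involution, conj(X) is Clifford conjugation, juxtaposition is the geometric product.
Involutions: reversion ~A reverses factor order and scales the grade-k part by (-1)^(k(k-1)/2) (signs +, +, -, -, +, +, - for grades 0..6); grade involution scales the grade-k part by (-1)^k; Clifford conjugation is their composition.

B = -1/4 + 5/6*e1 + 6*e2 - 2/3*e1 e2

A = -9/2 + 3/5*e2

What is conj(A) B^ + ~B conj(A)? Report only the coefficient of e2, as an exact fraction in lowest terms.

first term: -99/40 + 83/20*e1 + 543/20*e2 + 5/2*e1 e2
second term: 189/40 - 67/20*e1 - 537/20*e2 - 7/2*e1 e2
Answer: 3/10


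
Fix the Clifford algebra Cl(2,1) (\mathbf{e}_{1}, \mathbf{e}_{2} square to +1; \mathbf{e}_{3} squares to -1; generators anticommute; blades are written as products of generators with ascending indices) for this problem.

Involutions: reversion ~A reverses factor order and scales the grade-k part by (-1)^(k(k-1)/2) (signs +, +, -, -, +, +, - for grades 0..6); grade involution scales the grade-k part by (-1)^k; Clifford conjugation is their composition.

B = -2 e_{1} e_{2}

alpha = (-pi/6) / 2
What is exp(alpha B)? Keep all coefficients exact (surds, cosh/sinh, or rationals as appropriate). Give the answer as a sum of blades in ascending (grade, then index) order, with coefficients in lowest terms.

B^2 = (-2)^2*(e_{1} e_{2})^2 = 4*(-1) = -4 (a basis 2-blade squares to minus the product of its generators' squares).
B^2 = -4 — circular case — the even/odd split gives cos and sin: l = 2, alpha*l = - \frac{\pi}{6}, so exp(alpha B) = cos(- \frac{\pi}{6}) + (sin(- \frac{\pi}{6})/2)*B = \frac{\sqrt{3}}{2} + (- \frac{1}{4})*B.
Answer: \frac{\sqrt{3}}{2} + \frac{1}{2} e_{1} e_{2}
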